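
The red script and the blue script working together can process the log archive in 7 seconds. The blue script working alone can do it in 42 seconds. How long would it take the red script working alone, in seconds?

Combined rate is 1/7 per second.
Known contribution: 1/42 per second.
So the red script's rate is 1/7 − 1/42 = 5/42, meaning 42/5 seconds alone.

42/5 seconds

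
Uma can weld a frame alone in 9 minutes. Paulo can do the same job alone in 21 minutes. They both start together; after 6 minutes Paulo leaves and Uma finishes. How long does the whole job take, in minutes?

45/7 minutes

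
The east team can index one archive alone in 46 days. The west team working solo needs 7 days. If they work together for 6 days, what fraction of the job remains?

2/161

Combined rate: 1/46 + 1/7 = (7 + 46)/322 = 53/322 per day.
In 6 days they complete 6·53/322 = 159/161 of the job.
So 2/161 remains.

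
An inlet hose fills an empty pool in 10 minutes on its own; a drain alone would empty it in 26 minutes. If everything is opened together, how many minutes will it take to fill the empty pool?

65/4 minutes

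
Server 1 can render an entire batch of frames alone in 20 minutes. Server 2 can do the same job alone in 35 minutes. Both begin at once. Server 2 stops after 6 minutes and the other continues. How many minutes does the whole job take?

116/7 minutes

In the first 6 minutes the combined rate is 11/140, so 33/70 of the job is done, leaving 37/70.
After Server 2 leaves the rate is 1/20 per minute; the remaining 37/70 takes 74/7 minutes.
Total = 6 + 74/7 = 116/7 minutes.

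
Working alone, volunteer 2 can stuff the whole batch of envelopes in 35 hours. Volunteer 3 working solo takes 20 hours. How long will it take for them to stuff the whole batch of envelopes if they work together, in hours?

140/11 hours

With two workers the combined time is the product over the sum: 35·20/(35+20) = 700/55 = 140/11 hours.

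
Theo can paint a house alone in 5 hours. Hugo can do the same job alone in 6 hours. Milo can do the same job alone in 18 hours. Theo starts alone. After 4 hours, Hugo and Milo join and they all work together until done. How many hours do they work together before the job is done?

9/19 hours

In the first 4 hours Theo alone does 4/5 of the job, leaving 1/5.
Once everyone is working, combined rate: 1/5 + 1/6 + 1/18 = (18 + 15 + 5)/90 = 38/90 = 19/45 per hour.
Remaining 1/5 at 19/45 per hour takes 9/19 hours.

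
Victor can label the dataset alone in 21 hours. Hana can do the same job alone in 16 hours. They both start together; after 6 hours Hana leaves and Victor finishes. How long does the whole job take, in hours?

In the first 6 hours the combined rate is 37/336, so 37/56 of the job is done, leaving 19/56.
After Hana leaves the rate is 1/21 per hour; the remaining 19/56 takes 57/8 hours.
Total = 6 + 57/8 = 105/8 hours.

105/8 hours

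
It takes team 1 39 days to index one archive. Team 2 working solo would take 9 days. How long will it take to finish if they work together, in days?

117/16 days

Combined rate: 1/39 + 1/9 = (3 + 13)/117 = 16/117 per day.
Time = 1 ÷ (16/117) = 117/16 days.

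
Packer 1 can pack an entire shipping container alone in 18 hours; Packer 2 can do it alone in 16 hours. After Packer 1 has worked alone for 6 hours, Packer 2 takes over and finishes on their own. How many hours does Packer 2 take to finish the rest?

32/3 hours

In 6 hours Packer 1 does 6/18 = 1/3 of the job, leaving 2/3.
Packer 2 works at 1/16 per hour, so finishing takes 2/3 ÷ 1/16 = 32/3 hours.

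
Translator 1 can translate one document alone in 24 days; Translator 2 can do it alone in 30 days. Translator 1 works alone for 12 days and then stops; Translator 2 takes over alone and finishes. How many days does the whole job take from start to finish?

27 days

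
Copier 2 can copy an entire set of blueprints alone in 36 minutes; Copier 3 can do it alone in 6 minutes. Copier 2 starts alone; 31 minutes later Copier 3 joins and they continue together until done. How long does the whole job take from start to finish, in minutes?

222/7 minutes

In 31 minutes Copier 2 does 31/36 of the job, leaving 5/36.
Copier 2 and Copier 3 together work at 7/36 per minute, so finishing takes 5/36 ÷ 7/36 = 5/7 minutes.
Total time = 31 + 5/7 = 222/7 minutes.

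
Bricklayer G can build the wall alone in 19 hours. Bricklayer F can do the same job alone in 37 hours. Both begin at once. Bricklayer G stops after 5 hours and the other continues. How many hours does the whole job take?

518/19 hours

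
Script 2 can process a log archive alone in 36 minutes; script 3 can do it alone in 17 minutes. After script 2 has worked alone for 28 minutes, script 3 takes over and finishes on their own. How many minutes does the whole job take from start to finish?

In 28 minutes script 2 does 28/36 = 7/9 of the job, leaving 2/9.
Script 3 works at 1/17 per minute, so finishing takes 2/9 ÷ 1/17 = 34/9 minutes.
Total time = 28 + 34/9 = 286/9 minutes.

286/9 minutes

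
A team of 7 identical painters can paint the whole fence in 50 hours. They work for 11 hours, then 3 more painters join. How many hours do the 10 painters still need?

273/10 hours

One painter does 1/350 of the job per hour.
After 11 hours with 7 painters, 11/50 is done (39/50 left).
With 10 painters the rate is 10/350 = 1/35, so the rest takes 39/50 ÷ 1/35 = 273/10 hours.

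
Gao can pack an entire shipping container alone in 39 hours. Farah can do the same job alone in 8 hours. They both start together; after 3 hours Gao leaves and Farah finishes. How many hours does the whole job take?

96/13 hours

In the first 3 hours the combined rate is 47/312, so 47/104 of the job is done, leaving 57/104.
After Gao leaves the rate is 1/8 per hour; the remaining 57/104 takes 57/13 hours.
Total = 3 + 57/13 = 96/13 hours.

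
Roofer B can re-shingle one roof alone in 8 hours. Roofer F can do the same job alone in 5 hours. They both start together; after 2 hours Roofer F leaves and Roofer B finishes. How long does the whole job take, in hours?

In the first 2 hours the combined rate is 13/40, so 13/20 of the job is done, leaving 7/20.
After Roofer F leaves the rate is 1/8 per hour; the remaining 7/20 takes 14/5 hours.
Total = 2 + 14/5 = 24/5 hours.

24/5 hours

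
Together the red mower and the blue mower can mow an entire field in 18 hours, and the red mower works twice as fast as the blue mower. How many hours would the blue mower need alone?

Let the blue mower's rate be r; then the red mower's rate is 2r, so together (2 + 1)r = 3r = 1/18.
Thus r = 1/54 per hour.
The blue mower alone: 54 hours; the red mower alone: 27 hours.

54 hours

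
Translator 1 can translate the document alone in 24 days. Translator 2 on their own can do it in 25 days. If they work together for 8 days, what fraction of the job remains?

26/75

Combined rate: 1/24 + 1/25 = (25 + 24)/600 = 49/600 per day.
In 8 days they complete 8·49/600 = 49/75 of the job.
So 26/75 remains.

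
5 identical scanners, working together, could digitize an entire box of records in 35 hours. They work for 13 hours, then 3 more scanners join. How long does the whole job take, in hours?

One scanner does 1/175 of the job per hour.
After 13 hours with 5 scanners, 13/35 is done (22/35 left).
With 8 scanners the rate is 8/175, so the rest takes 22/35 ÷ 8/175 = 55/4 hours.
Total = 13 + 55/4 = 107/4 hours.

107/4 hours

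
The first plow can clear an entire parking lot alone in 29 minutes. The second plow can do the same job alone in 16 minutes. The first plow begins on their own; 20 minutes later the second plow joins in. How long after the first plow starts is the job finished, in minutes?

116/5 minutes

In the first 20 minutes the first plow alone does 20/29 of the job, leaving 9/29.
Once everyone is working, combined rate: 1/29 + 1/16 = (16 + 29)/464 = 45/464 per minute.
Remaining 9/29 at 45/464 per minute takes 16/5 minutes.
Total from the start = 20 + 16/5 = 116/5 minutes.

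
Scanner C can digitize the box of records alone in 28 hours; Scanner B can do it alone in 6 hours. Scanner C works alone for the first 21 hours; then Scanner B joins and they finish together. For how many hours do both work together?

21/17 hours

In 21 hours Scanner C does 21/28 = 3/4 of the job, leaving 1/4.
Scanner C and Scanner B together work at 17/84 per hour, so finishing takes 1/4 ÷ 17/84 = 21/17 hours.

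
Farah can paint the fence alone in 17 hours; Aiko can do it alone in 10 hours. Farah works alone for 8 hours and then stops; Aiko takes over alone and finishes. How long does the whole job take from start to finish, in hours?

In 8 hours Farah does 8/17 of the job, leaving 9/17.
Aiko works at 1/10 per hour, so finishing takes 9/17 ÷ 1/10 = 90/17 hours.
Total time = 8 + 90/17 = 226/17 hours.

226/17 hours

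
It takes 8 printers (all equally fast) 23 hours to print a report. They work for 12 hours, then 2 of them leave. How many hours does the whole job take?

80/3 hours

One printer does 1/184 of the job per hour.
After 12 hours with 8 printers, 12/23 is done (11/23 left).
With 6 printers the rate is 6/184 = 3/92, so the rest takes 11/23 ÷ 3/92 = 44/3 hours.
Total = 12 + 44/3 = 80/3 hours.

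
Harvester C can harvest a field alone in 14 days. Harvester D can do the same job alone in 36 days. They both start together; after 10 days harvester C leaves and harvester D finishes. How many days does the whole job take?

In the first 10 days the combined rate is 25/252, so 125/126 of the job is done, leaving 1/126.
After harvester C leaves the rate is 1/36 per day; the remaining 1/126 takes 2/7 days.
Total = 10 + 2/7 = 72/7 days.

72/7 days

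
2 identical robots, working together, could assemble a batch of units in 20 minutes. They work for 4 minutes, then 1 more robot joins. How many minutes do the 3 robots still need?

32/3 minutes

One robot does 1/40 of the job per minute.
After 4 minutes with 2 robots, 1/5 is done (4/5 left).
With 3 robots the rate is 3/40, so the rest takes 4/5 ÷ 3/40 = 32/3 minutes.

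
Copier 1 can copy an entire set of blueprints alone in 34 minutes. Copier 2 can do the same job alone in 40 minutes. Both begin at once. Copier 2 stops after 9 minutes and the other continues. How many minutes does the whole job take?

527/20 minutes

In the first 9 minutes the combined rate is 37/680, so 333/680 of the job is done, leaving 347/680.
After Copier 2 leaves the rate is 1/34 per minute; the remaining 347/680 takes 347/20 minutes.
Total = 9 + 347/20 = 527/20 minutes.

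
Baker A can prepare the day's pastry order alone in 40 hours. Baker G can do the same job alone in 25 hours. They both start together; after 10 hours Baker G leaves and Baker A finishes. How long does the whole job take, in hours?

24 hours

In the first 10 hours the combined rate is 13/200, so 13/20 of the job is done, leaving 7/20.
After Baker G leaves the rate is 1/40 per hour; the remaining 7/20 takes 14 hours.
Total = 10 + 14 = 24 hours.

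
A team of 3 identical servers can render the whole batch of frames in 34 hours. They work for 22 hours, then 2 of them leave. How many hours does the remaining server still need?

One server does 1/102 of the job per hour.
After 22 hours with 3 servers, 11/17 is done (6/17 left).
With 1 server the rate is 1/102, so the rest takes 6/17 ÷ 1/102 = 36 hours.

36 hours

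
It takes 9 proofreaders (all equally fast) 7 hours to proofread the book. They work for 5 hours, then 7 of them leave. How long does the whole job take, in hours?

One proofreader does 1/63 of the job per hour.
After 5 hours with 9 proofreaders, 5/7 is done (2/7 left).
With 2 proofreaders the rate is 2/63, so the rest takes 2/7 ÷ 2/63 = 9 hours.
Total = 5 + 9 = 14 hours.

14 hours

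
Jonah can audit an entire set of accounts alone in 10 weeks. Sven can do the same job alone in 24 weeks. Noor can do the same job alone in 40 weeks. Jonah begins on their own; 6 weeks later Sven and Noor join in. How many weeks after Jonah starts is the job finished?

42/5 weeks

In the first 6 weeks Jonah alone does 6/10 = 3/5 of the job, leaving 2/5.
Once everyone is working, combined rate: 1/10 + 1/24 + 1/40 = (12 + 5 + 3)/120 = 20/120 = 1/6 per week.
Remaining 2/5 at 1/6 per week takes 12/5 weeks.
Total from the start = 6 + 12/5 = 42/5 weeks.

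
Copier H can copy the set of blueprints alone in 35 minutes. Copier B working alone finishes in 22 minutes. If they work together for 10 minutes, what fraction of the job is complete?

57/77

Combined rate: 1/35 + 1/22 = (22 + 35)/770 = 57/770 per minute.
In 10 minutes they complete 10·57/770 = 57/77 of the job.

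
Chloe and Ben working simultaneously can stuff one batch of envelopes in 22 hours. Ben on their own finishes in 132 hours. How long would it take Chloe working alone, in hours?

Combined rate is 1/22 per hour.
Known contribution: 1/132 per hour.
So Chloe's rate is 1/22 − 1/132 = 5/132, meaning 132/5 hours alone.

132/5 hours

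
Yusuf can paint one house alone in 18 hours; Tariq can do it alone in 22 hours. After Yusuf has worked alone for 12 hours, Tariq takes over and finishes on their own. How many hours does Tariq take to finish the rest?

22/3 hours

In 12 hours Yusuf does 12/18 = 2/3 of the job, leaving 1/3.
Tariq works at 1/22 per hour, so finishing takes 1/3 ÷ 1/22 = 22/3 hours.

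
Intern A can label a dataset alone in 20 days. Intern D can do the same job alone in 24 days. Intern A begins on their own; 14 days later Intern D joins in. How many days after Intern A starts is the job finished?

In the first 14 days Intern A alone does 14/20 = 7/10 of the job, leaving 3/10.
Once everyone is working, combined rate: 1/20 + 1/24 = (6 + 5)/120 = 11/120 per day.
Remaining 3/10 at 11/120 per day takes 36/11 days.
Total from the start = 14 + 36/11 = 190/11 days.

190/11 days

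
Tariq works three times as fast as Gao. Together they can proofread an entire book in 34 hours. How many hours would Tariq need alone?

136/3 hours

Let Gao's rate be r; then Tariq's rate is 3r, so together (3 + 1)r = 4r = 1/34.
Thus r = 1/136 per hour.
Gao alone: 136 hours; Tariq alone: 136/3 hours.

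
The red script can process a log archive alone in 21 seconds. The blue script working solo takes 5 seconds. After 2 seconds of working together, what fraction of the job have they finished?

52/105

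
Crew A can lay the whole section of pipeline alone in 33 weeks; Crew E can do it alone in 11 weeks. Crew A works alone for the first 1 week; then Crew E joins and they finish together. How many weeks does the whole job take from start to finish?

9 weeks

In 1 week Crew A does 1/33 of the job, leaving 32/33.
Crew A and Crew E together work at 4/33 per week, so finishing takes 32/33 ÷ 4/33 = 8 weeks.
Total time = 1 + 8 = 9 weeks.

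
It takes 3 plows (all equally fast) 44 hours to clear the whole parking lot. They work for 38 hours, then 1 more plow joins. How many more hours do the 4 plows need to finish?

9/2 hours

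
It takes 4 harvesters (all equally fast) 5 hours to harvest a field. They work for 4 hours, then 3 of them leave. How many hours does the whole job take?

8 hours

One harvester does 1/20 of the job per hour.
After 4 hours with 4 harvesters, 4/5 is done (1/5 left).
With 1 harvester the rate is 1/20, so the rest takes 1/5 ÷ 1/20 = 4 hours.
Total = 4 + 4 = 8 hours.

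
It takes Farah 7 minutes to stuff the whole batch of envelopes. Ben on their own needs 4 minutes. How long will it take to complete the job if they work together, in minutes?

Combined rate: 1/7 + 1/4 = (4 + 7)/28 = 11/28 per minute.
Time = 1 ÷ (11/28) = 28/11 minutes.

28/11 minutes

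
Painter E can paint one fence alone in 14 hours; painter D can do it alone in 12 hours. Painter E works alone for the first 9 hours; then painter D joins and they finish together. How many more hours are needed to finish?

30/13 hours

In 9 hours painter E does 9/14 of the job, leaving 5/14.
Painter E and painter D together work at 13/84 per hour, so finishing takes 5/14 ÷ 13/84 = 30/13 hours.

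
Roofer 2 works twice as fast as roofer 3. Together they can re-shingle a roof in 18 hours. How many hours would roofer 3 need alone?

Let roofer 3's rate be r; then roofer 2's rate is 2r, so together (2 + 1)r = 3r = 1/18.
Thus r = 1/54 per hour.
Roofer 3 alone: 54 hours; roofer 2 alone: 27 hours.

54 hours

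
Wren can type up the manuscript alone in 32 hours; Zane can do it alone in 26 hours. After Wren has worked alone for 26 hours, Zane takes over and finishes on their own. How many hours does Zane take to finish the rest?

39/8 hours

In 26 hours Wren does 26/32 = 13/16 of the job, leaving 3/16.
Zane works at 1/26 per hour, so finishing takes 3/16 ÷ 1/26 = 39/8 hours.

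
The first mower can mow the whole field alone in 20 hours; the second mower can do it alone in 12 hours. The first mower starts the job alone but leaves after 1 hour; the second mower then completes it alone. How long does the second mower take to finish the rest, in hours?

In 1 hour the first mower does 1/20 of the job, leaving 19/20.
The second mower works at 1/12 per hour, so finishing takes 19/20 ÷ 1/12 = 57/5 hours.

57/5 hours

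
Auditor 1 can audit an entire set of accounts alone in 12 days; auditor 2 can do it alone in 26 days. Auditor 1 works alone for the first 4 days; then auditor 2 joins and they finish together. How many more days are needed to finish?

104/19 days

In 4 days auditor 1 does 4/12 = 1/3 of the job, leaving 2/3.
Auditor 1 and auditor 2 together work at 19/156 per day, so finishing takes 2/3 ÷ 19/156 = 104/19 days.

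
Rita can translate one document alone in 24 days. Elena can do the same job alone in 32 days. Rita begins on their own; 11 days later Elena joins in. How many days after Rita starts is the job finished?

In the first 11 days Rita alone does 11/24 of the job, leaving 13/24.
Once everyone is working, combined rate: 1/24 + 1/32 = (4 + 3)/96 = 7/96 per day.
Remaining 13/24 at 7/96 per day takes 52/7 days.
Total from the start = 11 + 52/7 = 129/7 days.

129/7 days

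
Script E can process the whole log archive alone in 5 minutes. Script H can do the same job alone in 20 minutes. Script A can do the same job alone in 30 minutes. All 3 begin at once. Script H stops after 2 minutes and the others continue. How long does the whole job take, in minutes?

27/7 minutes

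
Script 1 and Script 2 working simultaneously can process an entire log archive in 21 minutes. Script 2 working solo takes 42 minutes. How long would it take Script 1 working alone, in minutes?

Combined rate is 1/21 per minute.
Known contribution: 1/42 per minute.
So Script 1's rate is 1/21 − 1/42 = 1/42, meaning 42 minutes alone.

42 minutes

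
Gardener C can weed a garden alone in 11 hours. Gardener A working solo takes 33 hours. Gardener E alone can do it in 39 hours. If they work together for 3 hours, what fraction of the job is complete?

63/143

Combined rate: 1/11 + 1/33 + 1/39 = (39 + 13 + 11)/429 = 63/429 = 21/143 per hour.
In 3 hours they complete 3·21/143 = 63/143 of the job.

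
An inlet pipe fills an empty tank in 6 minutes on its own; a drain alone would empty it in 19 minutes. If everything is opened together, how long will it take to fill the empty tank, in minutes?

114/13 minutes

Net rate = 1/6 − 1/19 = (19 − 6)/114 = 13/114 per minute.
Filling time = 1 ÷ (13/114) = 114/13 minutes.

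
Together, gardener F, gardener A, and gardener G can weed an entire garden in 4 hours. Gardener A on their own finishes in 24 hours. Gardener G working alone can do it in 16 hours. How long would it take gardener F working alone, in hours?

Combined rate is 1/4 per hour.
Known contribution: 1/24 + 1/16 = (2 + 3)/48 = 5/48 per hour.
So gardener F's rate is 1/4 − 5/48 = 7/48, meaning 48/7 hours alone.

48/7 hours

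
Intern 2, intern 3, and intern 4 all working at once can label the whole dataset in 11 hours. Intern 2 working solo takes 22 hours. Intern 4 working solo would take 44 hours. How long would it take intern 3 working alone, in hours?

44 hours

Combined rate is 1/11 per hour.
Known contribution: 1/22 + 1/44 = (2 + 1)/44 = 3/44 per hour.
So intern 3's rate is 1/11 − 3/44 = 1/44, meaning 44 hours alone.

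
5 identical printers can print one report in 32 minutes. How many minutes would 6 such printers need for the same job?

Total work is 5·32 = 160 printer-minutes.
With 6 printers: 160/6 = 80/3 minutes.

80/3 minutes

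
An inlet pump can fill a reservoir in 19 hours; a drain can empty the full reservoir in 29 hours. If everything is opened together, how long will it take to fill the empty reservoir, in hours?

Net rate = 1/19 − 1/29 = (29 − 19)/551 = 10/551 per hour.
Filling time = 1 ÷ (10/551) = 551/10 hours.

551/10 hours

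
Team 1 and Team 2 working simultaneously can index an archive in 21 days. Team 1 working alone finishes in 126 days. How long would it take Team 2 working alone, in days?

126/5 days

Combined rate is 1/21 per day.
Known contribution: 1/126 per day.
So Team 2's rate is 1/21 − 1/126 = 5/126, meaning 126/5 days alone.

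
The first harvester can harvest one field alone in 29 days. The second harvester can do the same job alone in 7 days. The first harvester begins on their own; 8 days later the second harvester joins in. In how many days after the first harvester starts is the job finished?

145/12 days

In the first 8 days the first harvester alone does 8/29 of the job, leaving 21/29.
Once everyone is working, combined rate: 1/29 + 1/7 = (7 + 29)/203 = 36/203 per day.
Remaining 21/29 at 36/203 per day takes 49/12 days.
Total from the start = 8 + 49/12 = 145/12 days.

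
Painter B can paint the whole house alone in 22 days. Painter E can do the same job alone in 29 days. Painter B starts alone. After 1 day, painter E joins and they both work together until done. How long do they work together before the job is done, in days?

203/17 days

In the first 1 day painter B alone does 1/22 of the job, leaving 21/22.
Once everyone is working, combined rate: 1/22 + 1/29 = (29 + 22)/638 = 51/638 per day.
Remaining 21/22 at 51/638 per day takes 203/17 days.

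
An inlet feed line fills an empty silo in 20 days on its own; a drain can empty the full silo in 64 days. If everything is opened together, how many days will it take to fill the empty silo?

320/11 days

Net rate = 1/20 − 1/64 = (16 − 5)/320 = 11/320 per day.
Filling time = 1 ÷ (11/320) = 320/11 days.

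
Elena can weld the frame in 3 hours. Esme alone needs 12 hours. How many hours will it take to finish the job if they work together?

12/5 hours

Combined rate: 1/3 + 1/12 = (4 + 1)/12 = 5/12 per hour.
Time = 1 ÷ (5/12) = 12/5 hours.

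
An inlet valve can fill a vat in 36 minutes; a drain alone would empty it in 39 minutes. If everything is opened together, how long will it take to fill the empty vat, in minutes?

Net rate = 1/36 − 1/39 = (13 − 12)/468 = 1/468 per minute.
Filling time = 1 ÷ (1/468) = 468 minutes.

468 minutes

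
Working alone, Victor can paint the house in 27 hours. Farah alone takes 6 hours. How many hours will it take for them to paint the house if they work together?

With two workers the combined time is the product over the sum: 27·6/(27+6) = 162/33 = 54/11 hours.

54/11 hours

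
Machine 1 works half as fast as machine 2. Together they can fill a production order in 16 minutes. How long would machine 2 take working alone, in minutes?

24 minutes

Let machine 2's rate be r; then machine 1's rate is (1/2)r, so together (1/2 + 1)r = (3/2)r = 1/16.
Thus r = 1/24 per minute.
Machine 2 alone: 24 minutes; machine 1 alone: 48 minutes.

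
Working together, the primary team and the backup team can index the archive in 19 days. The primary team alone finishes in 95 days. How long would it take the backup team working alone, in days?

Combined rate is 1/19 per day.
Known contribution: 1/95 per day.
So the backup team's rate is 1/19 − 1/95 = 4/95, meaning 95/4 days alone.

95/4 days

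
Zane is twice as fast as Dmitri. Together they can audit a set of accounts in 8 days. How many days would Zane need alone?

Let Dmitri's rate be r; then Zane's rate is 2r, so together (2 + 1)r = 3r = 1/8.
Thus r = 1/24 per day.
Dmitri alone: 24 days; Zane alone: 12 days.

12 days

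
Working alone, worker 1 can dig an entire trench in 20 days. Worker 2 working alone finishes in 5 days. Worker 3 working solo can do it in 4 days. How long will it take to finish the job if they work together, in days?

2 days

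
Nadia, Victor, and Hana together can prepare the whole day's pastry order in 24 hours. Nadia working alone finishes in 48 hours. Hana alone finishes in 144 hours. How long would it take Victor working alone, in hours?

72 hours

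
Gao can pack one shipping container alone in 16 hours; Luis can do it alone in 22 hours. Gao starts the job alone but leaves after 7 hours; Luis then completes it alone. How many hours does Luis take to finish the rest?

99/8 hours

In 7 hours Gao does 7/16 of the job, leaving 9/16.
Luis works at 1/22 per hour, so finishing takes 9/16 ÷ 1/22 = 99/8 hours.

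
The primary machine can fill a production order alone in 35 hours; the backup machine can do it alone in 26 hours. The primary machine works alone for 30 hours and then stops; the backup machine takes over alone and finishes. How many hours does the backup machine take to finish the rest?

26/7 hours

In 30 hours the primary machine does 30/35 = 6/7 of the job, leaving 1/7.
The backup machine works at 1/26 per hour, so finishing takes 1/7 ÷ 1/26 = 26/7 hours.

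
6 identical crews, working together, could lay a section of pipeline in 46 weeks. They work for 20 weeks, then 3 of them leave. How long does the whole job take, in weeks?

One crew does 1/276 of the job per week.
After 20 weeks with 6 crews, 10/23 is done (13/23 left).
With 3 crews the rate is 3/276 = 1/92, so the rest takes 13/23 ÷ 1/92 = 52 weeks.
Total = 20 + 52 = 72 weeks.

72 weeks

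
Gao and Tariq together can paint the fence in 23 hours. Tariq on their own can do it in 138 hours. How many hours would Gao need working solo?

Combined rate is 1/23 per hour.
Known contribution: 1/138 per hour.
So Gao's rate is 1/23 − 1/138 = 5/138, meaning 138/5 hours alone.

138/5 hours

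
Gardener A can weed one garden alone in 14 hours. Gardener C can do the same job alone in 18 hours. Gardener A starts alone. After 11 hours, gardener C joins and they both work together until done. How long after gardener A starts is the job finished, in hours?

In the first 11 hours gardener A alone does 11/14 of the job, leaving 3/14.
Once everyone is working, combined rate: 1/14 + 1/18 = (9 + 7)/126 = 16/126 = 8/63 per hour.
Remaining 3/14 at 8/63 per hour takes 27/16 hours.
Total from the start = 11 + 27/16 = 203/16 hours.

203/16 hours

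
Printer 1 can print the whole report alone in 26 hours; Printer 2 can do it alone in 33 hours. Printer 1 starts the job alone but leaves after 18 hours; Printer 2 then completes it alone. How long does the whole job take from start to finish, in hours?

366/13 hours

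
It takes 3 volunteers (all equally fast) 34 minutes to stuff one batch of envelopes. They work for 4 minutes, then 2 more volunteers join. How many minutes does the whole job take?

One volunteer does 1/102 of the job per minute.
After 4 minutes with 3 volunteers, 2/17 is done (15/17 left).
With 5 volunteers the rate is 5/102, so the rest takes 15/17 ÷ 5/102 = 18 minutes.
Total = 4 + 18 = 22 minutes.

22 minutes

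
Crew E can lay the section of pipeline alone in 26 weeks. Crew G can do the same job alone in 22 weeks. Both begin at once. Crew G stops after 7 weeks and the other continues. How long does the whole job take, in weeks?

195/11 weeks

In the first 7 weeks the combined rate is 12/143, so 84/143 of the job is done, leaving 59/143.
After crew G leaves the rate is 1/26 per week; the remaining 59/143 takes 118/11 weeks.
Total = 7 + 118/11 = 195/11 weeks.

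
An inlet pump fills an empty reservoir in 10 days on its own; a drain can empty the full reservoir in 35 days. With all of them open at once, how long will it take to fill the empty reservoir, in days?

Net rate = 1/10 − 1/35 = (7 − 2)/70 = 5/70 = 1/14 per day.
Filling time = 1 ÷ (1/14) = 14 days.

14 days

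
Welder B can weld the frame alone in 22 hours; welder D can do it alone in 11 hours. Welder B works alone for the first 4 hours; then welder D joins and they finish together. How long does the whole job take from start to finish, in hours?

10 hours

In 4 hours welder B does 4/22 = 2/11 of the job, leaving 9/11.
Welder B and welder D together work at 3/22 per hour, so finishing takes 9/11 ÷ 3/22 = 6 hours.
Total time = 4 + 6 = 10 hours.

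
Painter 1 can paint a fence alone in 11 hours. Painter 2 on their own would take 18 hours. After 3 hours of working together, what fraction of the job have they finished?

29/66

Combined rate: 1/11 + 1/18 = (18 + 11)/198 = 29/198 per hour.
In 3 hours they complete 3·29/198 = 29/66 of the job.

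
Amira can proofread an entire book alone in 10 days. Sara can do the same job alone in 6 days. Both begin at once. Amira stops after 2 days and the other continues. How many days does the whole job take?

In the first 2 days the combined rate is 4/15, so 8/15 of the job is done, leaving 7/15.
After Amira leaves the rate is 1/6 per day; the remaining 7/15 takes 14/5 days.
Total = 2 + 14/5 = 24/5 days.

24/5 days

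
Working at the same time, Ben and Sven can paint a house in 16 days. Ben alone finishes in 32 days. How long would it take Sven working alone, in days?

Combined rate is 1/16 per day.
Known contribution: 1/32 per day.
So Sven's rate is 1/16 − 1/32 = 1/32, meaning 32 days alone.

32 days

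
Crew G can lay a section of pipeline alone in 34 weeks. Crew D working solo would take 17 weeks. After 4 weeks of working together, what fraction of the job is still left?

11/17

Combined rate: 1/34 + 1/17 = (1 + 2)/34 = 3/34 per week.
In 4 weeks they complete 4·3/34 = 6/17 of the job.
So 11/17 remains.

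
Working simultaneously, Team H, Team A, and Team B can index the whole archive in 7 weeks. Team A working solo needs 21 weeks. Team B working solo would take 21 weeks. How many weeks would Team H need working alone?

21 weeks

Combined rate is 1/7 per week.
Known contribution: 1/21 + 1/21 = (1 + 1)/21 = 2/21 per week.
So Team H's rate is 1/7 − 2/21 = 1/21, meaning 21 weeks alone.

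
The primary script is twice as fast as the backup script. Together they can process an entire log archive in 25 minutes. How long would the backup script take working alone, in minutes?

75 minutes

Let the backup script's rate be r; then the primary script's rate is 2r, so together (2 + 1)r = 3r = 1/25.
Thus r = 1/75 per minute.
The backup script alone: 75 minutes; the primary script alone: 75/2 minutes.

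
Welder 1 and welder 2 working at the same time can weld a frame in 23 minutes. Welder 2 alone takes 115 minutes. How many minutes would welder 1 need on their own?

Combined rate is 1/23 per minute.
Known contribution: 1/115 per minute.
So welder 1's rate is 1/23 − 1/115 = 4/115, meaning 115/4 minutes alone.

115/4 minutes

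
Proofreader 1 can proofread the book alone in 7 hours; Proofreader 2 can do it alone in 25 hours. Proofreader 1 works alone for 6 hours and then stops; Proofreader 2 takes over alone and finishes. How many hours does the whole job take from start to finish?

67/7 hours

In 6 hours Proofreader 1 does 6/7 of the job, leaving 1/7.
Proofreader 2 works at 1/25 per hour, so finishing takes 1/7 ÷ 1/25 = 25/7 hours.
Total time = 6 + 25/7 = 67/7 hours.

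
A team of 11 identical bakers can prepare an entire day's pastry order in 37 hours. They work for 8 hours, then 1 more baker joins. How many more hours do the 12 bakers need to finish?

One baker does 1/407 of the job per hour.
After 8 hours with 11 bakers, 8/37 is done (29/37 left).
With 12 bakers the rate is 12/407, so the rest takes 29/37 ÷ 12/407 = 319/12 hours.

319/12 hours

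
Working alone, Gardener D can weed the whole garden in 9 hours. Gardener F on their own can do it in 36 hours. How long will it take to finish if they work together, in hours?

With two workers the combined time is the product over the sum: 9·36/(9+36) = 324/45 = 36/5 hours.

36/5 hours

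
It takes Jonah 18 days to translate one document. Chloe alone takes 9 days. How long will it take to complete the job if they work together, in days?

With two workers the combined time is the product over the sum: 18·9/(18+9) = 162/27 = 6 days.

6 days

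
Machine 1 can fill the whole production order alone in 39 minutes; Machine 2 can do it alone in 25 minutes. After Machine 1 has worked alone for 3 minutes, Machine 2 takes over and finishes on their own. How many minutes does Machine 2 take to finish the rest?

In 3 minutes Machine 1 does 3/39 = 1/13 of the job, leaving 12/13.
Machine 2 works at 1/25 per minute, so finishing takes 12/13 ÷ 1/25 = 300/13 minutes.

300/13 minutes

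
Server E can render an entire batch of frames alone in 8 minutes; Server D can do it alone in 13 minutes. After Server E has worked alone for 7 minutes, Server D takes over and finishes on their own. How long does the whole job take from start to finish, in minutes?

In 7 minutes Server E does 7/8 of the job, leaving 1/8.
Server D works at 1/13 per minute, so finishing takes 1/8 ÷ 1/13 = 13/8 minutes.
Total time = 7 + 13/8 = 69/8 minutes.

69/8 minutes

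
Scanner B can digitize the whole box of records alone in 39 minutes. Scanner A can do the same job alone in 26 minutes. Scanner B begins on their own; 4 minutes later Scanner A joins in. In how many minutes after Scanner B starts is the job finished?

18 minutes

In the first 4 minutes Scanner B alone does 4/39 of the job, leaving 35/39.
Once everyone is working, combined rate: 1/39 + 1/26 = (2 + 3)/78 = 5/78 per minute.
Remaining 35/39 at 5/78 per minute takes 14 minutes.
Total from the start = 4 + 14 = 18 minutes.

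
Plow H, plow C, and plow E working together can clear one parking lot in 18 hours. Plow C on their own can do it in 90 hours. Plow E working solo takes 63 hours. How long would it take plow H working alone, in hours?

Combined rate is 1/18 per hour.
Known contribution: 1/90 + 1/63 = (7 + 10)/630 = 17/630 per hour.
So plow H's rate is 1/18 − 17/630 = 1/35, meaning 35 hours alone.

35 hours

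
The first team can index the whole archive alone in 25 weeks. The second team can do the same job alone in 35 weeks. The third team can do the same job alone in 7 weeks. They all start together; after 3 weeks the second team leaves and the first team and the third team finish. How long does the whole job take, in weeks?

5 weeks

In the first 3 weeks the combined rate is 37/175, so 111/175 of the job is done, leaving 64/175.
After the second team leaves the rate is 32/175 per week; the remaining 64/175 takes 2 weeks.
Total = 3 + 2 = 5 weeks.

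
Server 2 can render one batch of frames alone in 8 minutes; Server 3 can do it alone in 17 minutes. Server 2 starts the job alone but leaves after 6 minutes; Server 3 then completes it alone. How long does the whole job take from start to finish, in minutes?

In 6 minutes Server 2 does 6/8 = 3/4 of the job, leaving 1/4.
Server 3 works at 1/17 per minute, so finishing takes 1/4 ÷ 1/17 = 17/4 minutes.
Total time = 6 + 17/4 = 41/4 minutes.

41/4 minutes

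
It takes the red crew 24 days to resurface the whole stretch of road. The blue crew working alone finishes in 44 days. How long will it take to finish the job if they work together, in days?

264/17 days

Combined rate: 1/24 + 1/44 = (11 + 6)/264 = 17/264 per day.
Time = 1 ÷ (17/264) = 264/17 days.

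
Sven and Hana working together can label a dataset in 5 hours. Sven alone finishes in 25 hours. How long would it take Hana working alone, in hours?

Combined rate is 1/5 per hour.
Known contribution: 1/25 per hour.
So Hana's rate is 1/5 − 1/25 = 4/25, meaning 25/4 hours alone.

25/4 hours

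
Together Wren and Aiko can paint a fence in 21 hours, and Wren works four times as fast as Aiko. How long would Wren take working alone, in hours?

105/4 hours

Let Aiko's rate be r; then Wren's rate is 4r, so together (4 + 1)r = 5r = 1/21.
Thus r = 1/105 per hour.
Aiko alone: 105 hours; Wren alone: 105/4 hours.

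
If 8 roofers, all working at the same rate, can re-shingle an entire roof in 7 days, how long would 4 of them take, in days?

Total work is 8·7 = 56 roofer-days.
With 4 roofers: 56/4 = 14 days.

14 days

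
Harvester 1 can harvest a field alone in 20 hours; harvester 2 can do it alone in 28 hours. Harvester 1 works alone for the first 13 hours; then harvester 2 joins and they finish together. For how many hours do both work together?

49/12 hours

In 13 hours harvester 1 does 13/20 of the job, leaving 7/20.
Harvester 1 and harvester 2 together work at 3/35 per hour, so finishing takes 7/20 ÷ 3/35 = 49/12 hours.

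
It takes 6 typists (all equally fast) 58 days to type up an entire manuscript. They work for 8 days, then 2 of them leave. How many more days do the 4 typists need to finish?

75 days

One typist does 1/348 of the job per day.
After 8 days with 6 typists, 4/29 is done (25/29 left).
With 4 typists the rate is 4/348 = 1/87, so the rest takes 25/29 ÷ 1/87 = 75 days.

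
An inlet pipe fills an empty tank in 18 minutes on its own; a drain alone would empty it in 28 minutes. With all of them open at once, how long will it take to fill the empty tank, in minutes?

Net rate = 1/18 − 1/28 = (14 − 9)/252 = 5/252 per minute.
Filling time = 1 ÷ (5/252) = 252/5 minutes.

252/5 minutes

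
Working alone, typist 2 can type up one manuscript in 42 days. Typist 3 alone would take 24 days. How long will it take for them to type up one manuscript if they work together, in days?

168/11 days

Combined rate: 1/42 + 1/24 = (4 + 7)/168 = 11/168 per day.
Time = 1 ÷ (11/168) = 168/11 days.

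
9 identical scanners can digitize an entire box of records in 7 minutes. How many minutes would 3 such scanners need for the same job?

Total work is 9·7 = 63 scanner-minutes.
With 3 scanners: 63/3 = 21 minutes.

21 minutes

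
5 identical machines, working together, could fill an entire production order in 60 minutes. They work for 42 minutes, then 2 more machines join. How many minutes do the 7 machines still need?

90/7 minutes

One machine does 1/300 of the job per minute.
After 42 minutes with 5 machines, 7/10 is done (3/10 left).
With 7 machines the rate is 7/300, so the rest takes 3/10 ÷ 7/300 = 90/7 minutes.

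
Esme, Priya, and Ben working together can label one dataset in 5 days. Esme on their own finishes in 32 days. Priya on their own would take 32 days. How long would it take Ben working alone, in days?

Combined rate is 1/5 per day.
Known contribution: 1/32 + 1/32 = (1 + 1)/32 = 2/32 = 1/16 per day.
So Ben's rate is 1/5 − 1/16 = 11/80, meaning 80/11 days alone.

80/11 days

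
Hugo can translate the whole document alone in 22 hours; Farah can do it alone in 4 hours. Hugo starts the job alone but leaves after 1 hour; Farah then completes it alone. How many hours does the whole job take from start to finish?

In 1 hour Hugo does 1/22 of the job, leaving 21/22.
Farah works at 1/4 per hour, so finishing takes 21/22 ÷ 1/4 = 42/11 hours.
Total time = 1 + 42/11 = 53/11 hours.

53/11 hours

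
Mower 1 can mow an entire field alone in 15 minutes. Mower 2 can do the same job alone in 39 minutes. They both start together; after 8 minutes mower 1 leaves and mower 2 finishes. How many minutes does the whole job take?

In the first 8 minutes the combined rate is 6/65, so 48/65 of the job is done, leaving 17/65.
After mower 1 leaves the rate is 1/39 per minute; the remaining 17/65 takes 51/5 minutes.
Total = 8 + 51/5 = 91/5 minutes.

91/5 minutes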